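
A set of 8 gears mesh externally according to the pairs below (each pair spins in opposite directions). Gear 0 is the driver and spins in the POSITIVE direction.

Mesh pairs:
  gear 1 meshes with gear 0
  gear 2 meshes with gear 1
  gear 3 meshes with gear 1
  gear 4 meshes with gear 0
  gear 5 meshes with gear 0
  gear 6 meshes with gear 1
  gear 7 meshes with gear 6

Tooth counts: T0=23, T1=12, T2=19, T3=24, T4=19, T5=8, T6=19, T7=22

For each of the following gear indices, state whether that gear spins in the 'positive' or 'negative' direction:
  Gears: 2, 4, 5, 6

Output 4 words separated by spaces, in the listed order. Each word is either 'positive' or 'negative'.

Gear 0 (driver): positive (depth 0)
  gear 1: meshes with gear 0 -> depth 1 -> negative (opposite of gear 0)
  gear 2: meshes with gear 1 -> depth 2 -> positive (opposite of gear 1)
  gear 3: meshes with gear 1 -> depth 2 -> positive (opposite of gear 1)
  gear 4: meshes with gear 0 -> depth 1 -> negative (opposite of gear 0)
  gear 5: meshes with gear 0 -> depth 1 -> negative (opposite of gear 0)
  gear 6: meshes with gear 1 -> depth 2 -> positive (opposite of gear 1)
  gear 7: meshes with gear 6 -> depth 3 -> negative (opposite of gear 6)
Queried indices 2, 4, 5, 6 -> positive, negative, negative, positive

Answer: positive negative negative positive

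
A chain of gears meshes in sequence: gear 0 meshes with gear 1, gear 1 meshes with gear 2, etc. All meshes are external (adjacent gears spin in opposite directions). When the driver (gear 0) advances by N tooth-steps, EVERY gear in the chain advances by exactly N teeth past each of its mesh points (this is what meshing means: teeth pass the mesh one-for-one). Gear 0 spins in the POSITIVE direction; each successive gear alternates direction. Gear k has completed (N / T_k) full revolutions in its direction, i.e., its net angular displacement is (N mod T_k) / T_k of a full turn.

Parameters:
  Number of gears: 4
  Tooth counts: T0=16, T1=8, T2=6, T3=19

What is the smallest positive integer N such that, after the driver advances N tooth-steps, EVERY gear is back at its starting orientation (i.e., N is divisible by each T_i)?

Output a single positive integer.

Gear k returns to start when N is a multiple of T_k.
All gears at start simultaneously when N is a common multiple of [16, 8, 6, 19]; the smallest such N is lcm(16, 8, 6, 19).
Start: lcm = T0 = 16
Fold in T1=8: gcd(16, 8) = 8; lcm(16, 8) = 16 * 8 / 8 = 128 / 8 = 16
Fold in T2=6: gcd(16, 6) = 2; lcm(16, 6) = 16 * 6 / 2 = 96 / 2 = 48
Fold in T3=19: gcd(48, 19) = 1; lcm(48, 19) = 48 * 19 / 1 = 912 / 1 = 912
Full cycle length = 912

Answer: 912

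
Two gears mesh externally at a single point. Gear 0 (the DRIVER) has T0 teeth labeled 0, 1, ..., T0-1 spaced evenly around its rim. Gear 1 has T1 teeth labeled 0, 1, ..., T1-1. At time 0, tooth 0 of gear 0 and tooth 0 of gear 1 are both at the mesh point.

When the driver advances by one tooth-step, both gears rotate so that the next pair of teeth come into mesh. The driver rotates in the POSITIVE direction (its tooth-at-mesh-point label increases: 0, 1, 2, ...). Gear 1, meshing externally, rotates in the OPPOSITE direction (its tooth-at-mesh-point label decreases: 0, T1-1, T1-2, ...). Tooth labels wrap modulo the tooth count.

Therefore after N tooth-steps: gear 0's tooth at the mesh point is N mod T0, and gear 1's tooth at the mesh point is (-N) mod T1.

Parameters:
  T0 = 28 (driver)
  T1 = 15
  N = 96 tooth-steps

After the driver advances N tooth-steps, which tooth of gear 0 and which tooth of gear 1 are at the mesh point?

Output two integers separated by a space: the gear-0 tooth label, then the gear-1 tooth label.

Answer: 12 9

Derivation:
Gear 0 (driver, T0=28): tooth at mesh = N mod T0
  96 = 3 * 28 + 12, so 96 mod 28 = 12
  gear 0 tooth = 12
Gear 1 (driven, T1=15): tooth at mesh = (-N) mod T1
  96 = 6 * 15 + 6, so 96 mod 15 = 6
  (-96) mod 15 = (-6) mod 15 = 15 - 6 = 9
Mesh after 96 steps: gear-0 tooth 12 meets gear-1 tooth 9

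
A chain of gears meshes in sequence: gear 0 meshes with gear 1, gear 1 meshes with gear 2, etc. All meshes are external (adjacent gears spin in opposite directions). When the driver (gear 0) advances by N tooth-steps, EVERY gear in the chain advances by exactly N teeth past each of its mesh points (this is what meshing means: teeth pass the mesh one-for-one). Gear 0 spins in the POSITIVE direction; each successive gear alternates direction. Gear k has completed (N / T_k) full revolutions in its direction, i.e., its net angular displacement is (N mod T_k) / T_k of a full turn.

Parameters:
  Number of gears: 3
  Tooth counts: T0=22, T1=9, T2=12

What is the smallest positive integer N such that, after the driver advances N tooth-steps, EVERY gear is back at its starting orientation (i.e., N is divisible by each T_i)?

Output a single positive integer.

Answer: 396

Derivation:
Gear k returns to start when N is a multiple of T_k.
All gears at start simultaneously when N is a common multiple of [22, 9, 12]; the smallest such N is lcm(22, 9, 12).
Start: lcm = T0 = 22
Fold in T1=9: gcd(22, 9) = 1; lcm(22, 9) = 22 * 9 / 1 = 198 / 1 = 198
Fold in T2=12: gcd(198, 12) = 6; lcm(198, 12) = 198 * 12 / 6 = 2376 / 6 = 396
Full cycle length = 396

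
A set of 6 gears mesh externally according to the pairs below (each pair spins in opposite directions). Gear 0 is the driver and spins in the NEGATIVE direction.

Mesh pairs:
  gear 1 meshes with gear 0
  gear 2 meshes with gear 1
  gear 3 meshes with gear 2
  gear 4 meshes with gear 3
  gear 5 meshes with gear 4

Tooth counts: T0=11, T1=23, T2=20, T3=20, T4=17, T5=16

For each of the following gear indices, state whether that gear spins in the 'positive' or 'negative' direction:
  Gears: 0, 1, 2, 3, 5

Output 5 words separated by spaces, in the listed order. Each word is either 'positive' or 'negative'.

Answer: negative positive negative positive positive

Derivation:
Gear 0 (driver): negative (depth 0)
  gear 1: meshes with gear 0 -> depth 1 -> positive (opposite of gear 0)
  gear 2: meshes with gear 1 -> depth 2 -> negative (opposite of gear 1)
  gear 3: meshes with gear 2 -> depth 3 -> positive (opposite of gear 2)
  gear 4: meshes with gear 3 -> depth 4 -> negative (opposite of gear 3)
  gear 5: meshes with gear 4 -> depth 5 -> positive (opposite of gear 4)
Queried indices 0, 1, 2, 3, 5 -> negative, positive, negative, positive, positive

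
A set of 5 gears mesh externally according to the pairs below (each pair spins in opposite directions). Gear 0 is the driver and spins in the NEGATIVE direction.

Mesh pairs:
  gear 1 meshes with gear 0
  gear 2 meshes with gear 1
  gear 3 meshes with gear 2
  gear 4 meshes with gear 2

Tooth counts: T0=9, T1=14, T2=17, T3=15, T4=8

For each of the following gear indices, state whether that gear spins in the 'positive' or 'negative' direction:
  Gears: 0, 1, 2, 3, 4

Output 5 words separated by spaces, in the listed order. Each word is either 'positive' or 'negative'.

Answer: negative positive negative positive positive

Derivation:
Gear 0 (driver): negative (depth 0)
  gear 1: meshes with gear 0 -> depth 1 -> positive (opposite of gear 0)
  gear 2: meshes with gear 1 -> depth 2 -> negative (opposite of gear 1)
  gear 3: meshes with gear 2 -> depth 3 -> positive (opposite of gear 2)
  gear 4: meshes with gear 2 -> depth 3 -> positive (opposite of gear 2)
Queried indices 0, 1, 2, 3, 4 -> negative, positive, negative, positive, positive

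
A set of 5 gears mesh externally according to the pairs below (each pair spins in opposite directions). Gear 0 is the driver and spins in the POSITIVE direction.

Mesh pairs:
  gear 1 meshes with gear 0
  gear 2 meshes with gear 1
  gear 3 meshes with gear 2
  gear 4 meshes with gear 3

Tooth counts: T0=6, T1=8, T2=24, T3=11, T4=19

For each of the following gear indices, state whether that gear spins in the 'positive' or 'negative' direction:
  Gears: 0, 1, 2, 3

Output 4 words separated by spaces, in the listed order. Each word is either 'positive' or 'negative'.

Gear 0 (driver): positive (depth 0)
  gear 1: meshes with gear 0 -> depth 1 -> negative (opposite of gear 0)
  gear 2: meshes with gear 1 -> depth 2 -> positive (opposite of gear 1)
  gear 3: meshes with gear 2 -> depth 3 -> negative (opposite of gear 2)
  gear 4: meshes with gear 3 -> depth 4 -> positive (opposite of gear 3)
Queried indices 0, 1, 2, 3 -> positive, negative, positive, negative

Answer: positive negative positive negative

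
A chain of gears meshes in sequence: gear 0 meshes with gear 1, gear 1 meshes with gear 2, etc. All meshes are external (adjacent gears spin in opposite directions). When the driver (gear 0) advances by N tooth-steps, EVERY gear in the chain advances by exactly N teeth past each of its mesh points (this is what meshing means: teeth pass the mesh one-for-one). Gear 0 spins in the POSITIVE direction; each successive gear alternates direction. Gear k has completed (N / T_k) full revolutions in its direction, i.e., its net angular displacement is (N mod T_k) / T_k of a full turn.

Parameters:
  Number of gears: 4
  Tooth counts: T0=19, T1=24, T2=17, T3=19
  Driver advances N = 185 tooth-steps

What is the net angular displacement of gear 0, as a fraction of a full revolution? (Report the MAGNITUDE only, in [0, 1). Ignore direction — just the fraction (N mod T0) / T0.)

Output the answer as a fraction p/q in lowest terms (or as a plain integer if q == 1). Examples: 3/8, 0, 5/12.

Answer: 14/19

Derivation:
Chain of 4 gears, tooth counts: [19, 24, 17, 19]
  gear 0: T0=19, direction=positive, advance = 185 mod 19 = 14 teeth = 14/19 turn
  gear 1: T1=24, direction=negative, advance = 185 mod 24 = 17 teeth = 17/24 turn
  gear 2: T2=17, direction=positive, advance = 185 mod 17 = 15 teeth = 15/17 turn
  gear 3: T3=19, direction=negative, advance = 185 mod 19 = 14 teeth = 14/19 turn
Gear 0: 185 mod 19 = 14
Fraction = 14 / 19 = 14/19 (gcd(14,19)=1) = 14/19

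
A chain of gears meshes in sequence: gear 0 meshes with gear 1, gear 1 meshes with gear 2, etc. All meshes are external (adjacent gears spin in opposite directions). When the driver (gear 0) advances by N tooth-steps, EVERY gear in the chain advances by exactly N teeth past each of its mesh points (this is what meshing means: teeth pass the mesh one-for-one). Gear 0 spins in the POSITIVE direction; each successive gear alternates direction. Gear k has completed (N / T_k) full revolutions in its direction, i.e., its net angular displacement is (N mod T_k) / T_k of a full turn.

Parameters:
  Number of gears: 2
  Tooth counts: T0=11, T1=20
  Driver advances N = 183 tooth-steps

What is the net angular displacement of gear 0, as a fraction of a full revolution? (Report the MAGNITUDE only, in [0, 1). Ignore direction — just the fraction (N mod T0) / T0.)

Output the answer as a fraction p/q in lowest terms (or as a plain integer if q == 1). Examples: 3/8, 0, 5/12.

Chain of 2 gears, tooth counts: [11, 20]
  gear 0: T0=11, direction=positive, advance = 183 mod 11 = 7 teeth = 7/11 turn
  gear 1: T1=20, direction=negative, advance = 183 mod 20 = 3 teeth = 3/20 turn
Gear 0: 183 mod 11 = 7
Fraction = 7 / 11 = 7/11 (gcd(7,11)=1) = 7/11

Answer: 7/11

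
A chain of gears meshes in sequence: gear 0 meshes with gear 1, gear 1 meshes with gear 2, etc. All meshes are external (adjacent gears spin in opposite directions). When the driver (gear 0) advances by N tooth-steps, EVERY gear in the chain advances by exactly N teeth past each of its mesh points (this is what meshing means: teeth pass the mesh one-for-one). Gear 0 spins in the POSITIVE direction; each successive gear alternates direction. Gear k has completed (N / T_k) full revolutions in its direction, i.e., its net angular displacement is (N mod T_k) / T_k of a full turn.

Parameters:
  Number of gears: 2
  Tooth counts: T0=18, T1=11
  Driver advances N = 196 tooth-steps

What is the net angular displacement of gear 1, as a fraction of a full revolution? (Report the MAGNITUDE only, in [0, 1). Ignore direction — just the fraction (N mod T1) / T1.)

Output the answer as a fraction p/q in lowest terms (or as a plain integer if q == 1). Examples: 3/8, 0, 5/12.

Chain of 2 gears, tooth counts: [18, 11]
  gear 0: T0=18, direction=positive, advance = 196 mod 18 = 16 teeth = 16/18 turn
  gear 1: T1=11, direction=negative, advance = 196 mod 11 = 9 teeth = 9/11 turn
Gear 1: 196 mod 11 = 9
Fraction = 9 / 11 = 9/11 (gcd(9,11)=1) = 9/11

Answer: 9/11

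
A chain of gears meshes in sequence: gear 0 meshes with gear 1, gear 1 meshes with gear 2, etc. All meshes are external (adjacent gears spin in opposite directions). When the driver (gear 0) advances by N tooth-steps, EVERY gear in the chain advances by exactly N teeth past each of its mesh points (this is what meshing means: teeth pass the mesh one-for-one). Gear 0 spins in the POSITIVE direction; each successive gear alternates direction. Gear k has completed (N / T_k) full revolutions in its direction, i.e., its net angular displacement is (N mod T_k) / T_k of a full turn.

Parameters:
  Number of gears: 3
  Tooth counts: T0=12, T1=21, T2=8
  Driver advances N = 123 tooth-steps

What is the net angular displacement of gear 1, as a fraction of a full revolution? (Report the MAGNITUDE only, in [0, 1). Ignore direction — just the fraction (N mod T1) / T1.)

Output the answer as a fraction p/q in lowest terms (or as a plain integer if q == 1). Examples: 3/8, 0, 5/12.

Chain of 3 gears, tooth counts: [12, 21, 8]
  gear 0: T0=12, direction=positive, advance = 123 mod 12 = 3 teeth = 3/12 turn
  gear 1: T1=21, direction=negative, advance = 123 mod 21 = 18 teeth = 18/21 turn
  gear 2: T2=8, direction=positive, advance = 123 mod 8 = 3 teeth = 3/8 turn
Gear 1: 123 mod 21 = 18
Fraction = 18 / 21 = 6/7 (gcd(18,21)=3) = 6/7

Answer: 6/7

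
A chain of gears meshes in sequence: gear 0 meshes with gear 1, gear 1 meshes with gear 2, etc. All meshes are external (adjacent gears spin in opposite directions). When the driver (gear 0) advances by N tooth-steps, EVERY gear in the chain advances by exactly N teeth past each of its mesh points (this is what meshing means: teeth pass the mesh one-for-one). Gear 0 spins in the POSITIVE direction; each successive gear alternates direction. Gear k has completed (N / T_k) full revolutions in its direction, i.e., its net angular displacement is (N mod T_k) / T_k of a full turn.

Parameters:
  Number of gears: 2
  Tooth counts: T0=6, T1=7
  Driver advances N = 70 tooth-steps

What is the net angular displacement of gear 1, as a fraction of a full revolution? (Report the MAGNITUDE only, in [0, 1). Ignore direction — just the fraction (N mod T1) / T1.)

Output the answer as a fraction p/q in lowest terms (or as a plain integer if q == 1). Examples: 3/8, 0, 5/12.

Answer: 0

Derivation:
Chain of 2 gears, tooth counts: [6, 7]
  gear 0: T0=6, direction=positive, advance = 70 mod 6 = 4 teeth = 4/6 turn
  gear 1: T1=7, direction=negative, advance = 70 mod 7 = 0 teeth = 0/7 turn
Gear 1: 70 mod 7 = 0
Fraction = 0 / 7 = 0/1 (gcd(0,7)=7) = 0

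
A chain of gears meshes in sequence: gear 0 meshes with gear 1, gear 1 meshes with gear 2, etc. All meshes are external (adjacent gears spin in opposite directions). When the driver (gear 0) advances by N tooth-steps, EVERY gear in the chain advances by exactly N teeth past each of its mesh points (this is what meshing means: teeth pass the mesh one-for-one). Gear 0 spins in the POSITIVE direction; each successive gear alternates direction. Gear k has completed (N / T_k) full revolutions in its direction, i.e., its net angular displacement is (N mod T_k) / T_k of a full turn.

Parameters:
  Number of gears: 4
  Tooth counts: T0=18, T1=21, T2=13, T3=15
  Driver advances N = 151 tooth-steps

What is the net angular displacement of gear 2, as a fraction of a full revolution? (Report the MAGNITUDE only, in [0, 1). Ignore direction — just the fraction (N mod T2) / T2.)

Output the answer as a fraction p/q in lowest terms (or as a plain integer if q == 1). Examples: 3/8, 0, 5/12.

Chain of 4 gears, tooth counts: [18, 21, 13, 15]
  gear 0: T0=18, direction=positive, advance = 151 mod 18 = 7 teeth = 7/18 turn
  gear 1: T1=21, direction=negative, advance = 151 mod 21 = 4 teeth = 4/21 turn
  gear 2: T2=13, direction=positive, advance = 151 mod 13 = 8 teeth = 8/13 turn
  gear 3: T3=15, direction=negative, advance = 151 mod 15 = 1 teeth = 1/15 turn
Gear 2: 151 mod 13 = 8
Fraction = 8 / 13 = 8/13 (gcd(8,13)=1) = 8/13

Answer: 8/13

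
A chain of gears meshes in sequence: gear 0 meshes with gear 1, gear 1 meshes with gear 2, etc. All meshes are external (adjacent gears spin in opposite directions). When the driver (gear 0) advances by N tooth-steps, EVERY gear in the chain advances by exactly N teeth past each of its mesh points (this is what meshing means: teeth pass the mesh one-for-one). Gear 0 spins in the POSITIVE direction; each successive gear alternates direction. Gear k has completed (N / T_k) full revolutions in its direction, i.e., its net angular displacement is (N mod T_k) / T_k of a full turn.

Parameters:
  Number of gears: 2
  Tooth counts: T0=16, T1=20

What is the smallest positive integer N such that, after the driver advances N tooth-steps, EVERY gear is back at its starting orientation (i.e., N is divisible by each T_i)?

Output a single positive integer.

Gear k returns to start when N is a multiple of T_k.
All gears at start simultaneously when N is a common multiple of [16, 20]; the smallest such N is lcm(16, 20).
Start: lcm = T0 = 16
Fold in T1=20: gcd(16, 20) = 4; lcm(16, 20) = 16 * 20 / 4 = 320 / 4 = 80
Full cycle length = 80

Answer: 80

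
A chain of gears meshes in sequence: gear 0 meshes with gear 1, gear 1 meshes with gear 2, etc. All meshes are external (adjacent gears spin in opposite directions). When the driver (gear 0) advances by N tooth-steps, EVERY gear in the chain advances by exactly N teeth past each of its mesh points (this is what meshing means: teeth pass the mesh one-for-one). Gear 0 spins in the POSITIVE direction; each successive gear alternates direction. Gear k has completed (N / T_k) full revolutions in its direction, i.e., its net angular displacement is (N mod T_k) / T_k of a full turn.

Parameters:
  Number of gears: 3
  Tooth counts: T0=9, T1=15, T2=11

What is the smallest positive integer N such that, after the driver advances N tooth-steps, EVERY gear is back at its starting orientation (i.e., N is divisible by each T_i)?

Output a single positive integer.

Gear k returns to start when N is a multiple of T_k.
All gears at start simultaneously when N is a common multiple of [9, 15, 11]; the smallest such N is lcm(9, 15, 11).
Start: lcm = T0 = 9
Fold in T1=15: gcd(9, 15) = 3; lcm(9, 15) = 9 * 15 / 3 = 135 / 3 = 45
Fold in T2=11: gcd(45, 11) = 1; lcm(45, 11) = 45 * 11 / 1 = 495 / 1 = 495
Full cycle length = 495

Answer: 495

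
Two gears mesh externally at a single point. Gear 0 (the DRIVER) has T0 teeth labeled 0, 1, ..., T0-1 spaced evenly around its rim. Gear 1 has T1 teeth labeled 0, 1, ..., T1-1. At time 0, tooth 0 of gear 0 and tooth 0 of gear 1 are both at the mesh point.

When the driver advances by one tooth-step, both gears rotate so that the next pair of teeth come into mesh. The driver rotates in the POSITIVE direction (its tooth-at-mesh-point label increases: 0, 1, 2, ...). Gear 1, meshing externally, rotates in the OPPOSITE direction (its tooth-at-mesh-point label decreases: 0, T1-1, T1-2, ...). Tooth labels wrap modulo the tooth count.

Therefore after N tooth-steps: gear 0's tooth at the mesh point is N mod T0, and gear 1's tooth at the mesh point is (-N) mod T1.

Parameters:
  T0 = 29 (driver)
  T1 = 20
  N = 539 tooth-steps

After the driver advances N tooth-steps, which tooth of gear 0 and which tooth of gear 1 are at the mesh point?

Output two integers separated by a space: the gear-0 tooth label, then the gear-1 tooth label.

Answer: 17 1

Derivation:
Gear 0 (driver, T0=29): tooth at mesh = N mod T0
  539 = 18 * 29 + 17, so 539 mod 29 = 17
  gear 0 tooth = 17
Gear 1 (driven, T1=20): tooth at mesh = (-N) mod T1
  539 = 26 * 20 + 19, so 539 mod 20 = 19
  (-539) mod 20 = (-19) mod 20 = 20 - 19 = 1
Mesh after 539 steps: gear-0 tooth 17 meets gear-1 tooth 1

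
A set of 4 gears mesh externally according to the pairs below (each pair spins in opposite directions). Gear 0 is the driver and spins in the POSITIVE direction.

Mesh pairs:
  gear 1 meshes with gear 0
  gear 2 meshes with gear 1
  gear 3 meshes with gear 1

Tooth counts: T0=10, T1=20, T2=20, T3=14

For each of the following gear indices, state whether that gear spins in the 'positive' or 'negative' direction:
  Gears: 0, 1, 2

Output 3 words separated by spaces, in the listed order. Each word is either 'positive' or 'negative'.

Answer: positive negative positive

Derivation:
Gear 0 (driver): positive (depth 0)
  gear 1: meshes with gear 0 -> depth 1 -> negative (opposite of gear 0)
  gear 2: meshes with gear 1 -> depth 2 -> positive (opposite of gear 1)
  gear 3: meshes with gear 1 -> depth 2 -> positive (opposite of gear 1)
Queried indices 0, 1, 2 -> positive, negative, positive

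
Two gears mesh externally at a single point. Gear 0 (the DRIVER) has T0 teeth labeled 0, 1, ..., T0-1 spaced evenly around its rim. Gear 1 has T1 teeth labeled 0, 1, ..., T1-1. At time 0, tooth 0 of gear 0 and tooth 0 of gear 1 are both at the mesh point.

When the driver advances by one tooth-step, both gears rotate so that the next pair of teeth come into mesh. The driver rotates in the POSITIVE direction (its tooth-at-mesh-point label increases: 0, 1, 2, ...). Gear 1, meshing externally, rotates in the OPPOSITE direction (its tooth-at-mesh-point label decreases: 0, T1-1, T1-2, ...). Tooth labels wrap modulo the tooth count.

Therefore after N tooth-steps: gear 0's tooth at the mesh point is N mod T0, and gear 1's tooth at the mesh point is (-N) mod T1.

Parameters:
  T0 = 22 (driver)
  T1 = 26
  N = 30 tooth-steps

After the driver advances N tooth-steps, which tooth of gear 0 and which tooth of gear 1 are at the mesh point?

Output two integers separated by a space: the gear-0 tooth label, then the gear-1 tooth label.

Answer: 8 22

Derivation:
Gear 0 (driver, T0=22): tooth at mesh = N mod T0
  30 = 1 * 22 + 8, so 30 mod 22 = 8
  gear 0 tooth = 8
Gear 1 (driven, T1=26): tooth at mesh = (-N) mod T1
  30 = 1 * 26 + 4, so 30 mod 26 = 4
  (-30) mod 26 = (-4) mod 26 = 26 - 4 = 22
Mesh after 30 steps: gear-0 tooth 8 meets gear-1 tooth 22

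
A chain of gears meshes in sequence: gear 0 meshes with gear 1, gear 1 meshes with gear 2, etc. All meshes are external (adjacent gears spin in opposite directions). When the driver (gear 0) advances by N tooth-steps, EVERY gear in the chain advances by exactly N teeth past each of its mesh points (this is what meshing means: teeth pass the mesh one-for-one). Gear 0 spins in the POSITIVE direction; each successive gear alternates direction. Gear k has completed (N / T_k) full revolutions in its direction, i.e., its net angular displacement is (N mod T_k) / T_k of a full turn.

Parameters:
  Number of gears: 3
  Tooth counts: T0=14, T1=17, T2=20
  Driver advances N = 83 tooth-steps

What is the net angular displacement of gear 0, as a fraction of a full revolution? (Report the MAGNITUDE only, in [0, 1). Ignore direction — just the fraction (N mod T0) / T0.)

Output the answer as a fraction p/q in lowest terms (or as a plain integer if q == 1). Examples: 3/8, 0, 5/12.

Answer: 13/14

Derivation:
Chain of 3 gears, tooth counts: [14, 17, 20]
  gear 0: T0=14, direction=positive, advance = 83 mod 14 = 13 teeth = 13/14 turn
  gear 1: T1=17, direction=negative, advance = 83 mod 17 = 15 teeth = 15/17 turn
  gear 2: T2=20, direction=positive, advance = 83 mod 20 = 3 teeth = 3/20 turn
Gear 0: 83 mod 14 = 13
Fraction = 13 / 14 = 13/14 (gcd(13,14)=1) = 13/14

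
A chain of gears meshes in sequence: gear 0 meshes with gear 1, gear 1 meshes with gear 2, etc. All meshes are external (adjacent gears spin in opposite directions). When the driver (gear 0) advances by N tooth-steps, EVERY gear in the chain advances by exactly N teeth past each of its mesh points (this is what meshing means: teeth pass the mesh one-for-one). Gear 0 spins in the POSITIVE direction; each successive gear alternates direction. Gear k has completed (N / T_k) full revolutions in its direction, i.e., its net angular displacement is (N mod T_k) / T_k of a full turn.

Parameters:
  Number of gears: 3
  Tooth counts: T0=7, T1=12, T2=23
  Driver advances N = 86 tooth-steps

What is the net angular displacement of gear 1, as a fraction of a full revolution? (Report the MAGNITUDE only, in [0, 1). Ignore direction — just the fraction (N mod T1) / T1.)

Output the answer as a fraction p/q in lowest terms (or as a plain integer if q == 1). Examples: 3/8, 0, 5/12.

Answer: 1/6

Derivation:
Chain of 3 gears, tooth counts: [7, 12, 23]
  gear 0: T0=7, direction=positive, advance = 86 mod 7 = 2 teeth = 2/7 turn
  gear 1: T1=12, direction=negative, advance = 86 mod 12 = 2 teeth = 2/12 turn
  gear 2: T2=23, direction=positive, advance = 86 mod 23 = 17 teeth = 17/23 turn
Gear 1: 86 mod 12 = 2
Fraction = 2 / 12 = 1/6 (gcd(2,12)=2) = 1/6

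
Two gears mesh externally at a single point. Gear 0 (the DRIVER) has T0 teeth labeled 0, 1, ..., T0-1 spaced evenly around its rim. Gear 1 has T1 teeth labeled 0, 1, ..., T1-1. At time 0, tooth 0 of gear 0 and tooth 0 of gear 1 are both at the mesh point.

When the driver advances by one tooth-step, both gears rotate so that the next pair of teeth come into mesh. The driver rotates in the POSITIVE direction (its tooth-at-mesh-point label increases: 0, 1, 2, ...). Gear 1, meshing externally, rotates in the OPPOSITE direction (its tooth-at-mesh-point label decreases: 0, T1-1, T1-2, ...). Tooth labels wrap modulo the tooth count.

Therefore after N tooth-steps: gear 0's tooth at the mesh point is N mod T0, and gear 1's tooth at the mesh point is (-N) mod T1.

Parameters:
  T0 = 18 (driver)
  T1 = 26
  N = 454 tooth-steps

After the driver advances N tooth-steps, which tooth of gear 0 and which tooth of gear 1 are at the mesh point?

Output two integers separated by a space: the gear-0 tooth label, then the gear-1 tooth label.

Gear 0 (driver, T0=18): tooth at mesh = N mod T0
  454 = 25 * 18 + 4, so 454 mod 18 = 4
  gear 0 tooth = 4
Gear 1 (driven, T1=26): tooth at mesh = (-N) mod T1
  454 = 17 * 26 + 12, so 454 mod 26 = 12
  (-454) mod 26 = (-12) mod 26 = 26 - 12 = 14
Mesh after 454 steps: gear-0 tooth 4 meets gear-1 tooth 14

Answer: 4 14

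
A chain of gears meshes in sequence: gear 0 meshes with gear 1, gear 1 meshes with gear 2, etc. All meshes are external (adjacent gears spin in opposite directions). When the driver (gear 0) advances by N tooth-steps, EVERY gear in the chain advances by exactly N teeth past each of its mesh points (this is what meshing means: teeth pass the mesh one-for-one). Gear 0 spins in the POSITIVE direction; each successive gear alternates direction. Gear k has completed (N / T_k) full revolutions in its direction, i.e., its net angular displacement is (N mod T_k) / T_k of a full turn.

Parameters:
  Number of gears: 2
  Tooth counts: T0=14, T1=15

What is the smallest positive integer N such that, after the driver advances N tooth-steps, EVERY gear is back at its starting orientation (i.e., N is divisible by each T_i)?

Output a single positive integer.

Answer: 210

Derivation:
Gear k returns to start when N is a multiple of T_k.
All gears at start simultaneously when N is a common multiple of [14, 15]; the smallest such N is lcm(14, 15).
Start: lcm = T0 = 14
Fold in T1=15: gcd(14, 15) = 1; lcm(14, 15) = 14 * 15 / 1 = 210 / 1 = 210
Full cycle length = 210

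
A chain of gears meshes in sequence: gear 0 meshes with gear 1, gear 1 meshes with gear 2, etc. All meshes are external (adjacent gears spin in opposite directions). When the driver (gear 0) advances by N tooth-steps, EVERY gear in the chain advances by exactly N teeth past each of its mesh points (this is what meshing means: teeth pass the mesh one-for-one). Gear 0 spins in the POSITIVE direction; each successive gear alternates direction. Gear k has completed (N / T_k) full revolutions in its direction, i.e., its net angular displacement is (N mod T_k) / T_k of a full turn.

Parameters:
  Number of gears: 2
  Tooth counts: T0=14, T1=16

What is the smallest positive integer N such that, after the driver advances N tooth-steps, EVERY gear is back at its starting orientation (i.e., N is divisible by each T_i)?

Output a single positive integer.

Answer: 112

Derivation:
Gear k returns to start when N is a multiple of T_k.
All gears at start simultaneously when N is a common multiple of [14, 16]; the smallest such N is lcm(14, 16).
Start: lcm = T0 = 14
Fold in T1=16: gcd(14, 16) = 2; lcm(14, 16) = 14 * 16 / 2 = 224 / 2 = 112
Full cycle length = 112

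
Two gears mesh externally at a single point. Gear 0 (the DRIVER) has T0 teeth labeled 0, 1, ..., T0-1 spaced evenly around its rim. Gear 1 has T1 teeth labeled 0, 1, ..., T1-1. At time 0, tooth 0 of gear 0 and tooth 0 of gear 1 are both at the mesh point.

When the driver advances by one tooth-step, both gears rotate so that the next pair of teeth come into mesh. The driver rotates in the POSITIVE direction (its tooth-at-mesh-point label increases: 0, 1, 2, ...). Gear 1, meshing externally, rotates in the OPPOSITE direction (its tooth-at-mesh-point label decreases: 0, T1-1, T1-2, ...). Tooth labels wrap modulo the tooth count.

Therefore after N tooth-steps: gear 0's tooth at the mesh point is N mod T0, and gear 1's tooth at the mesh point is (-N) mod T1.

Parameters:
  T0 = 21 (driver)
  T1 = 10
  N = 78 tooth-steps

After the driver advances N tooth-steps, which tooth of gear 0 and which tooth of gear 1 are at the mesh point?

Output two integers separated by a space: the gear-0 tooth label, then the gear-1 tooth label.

Answer: 15 2

Derivation:
Gear 0 (driver, T0=21): tooth at mesh = N mod T0
  78 = 3 * 21 + 15, so 78 mod 21 = 15
  gear 0 tooth = 15
Gear 1 (driven, T1=10): tooth at mesh = (-N) mod T1
  78 = 7 * 10 + 8, so 78 mod 10 = 8
  (-78) mod 10 = (-8) mod 10 = 10 - 8 = 2
Mesh after 78 steps: gear-0 tooth 15 meets gear-1 tooth 2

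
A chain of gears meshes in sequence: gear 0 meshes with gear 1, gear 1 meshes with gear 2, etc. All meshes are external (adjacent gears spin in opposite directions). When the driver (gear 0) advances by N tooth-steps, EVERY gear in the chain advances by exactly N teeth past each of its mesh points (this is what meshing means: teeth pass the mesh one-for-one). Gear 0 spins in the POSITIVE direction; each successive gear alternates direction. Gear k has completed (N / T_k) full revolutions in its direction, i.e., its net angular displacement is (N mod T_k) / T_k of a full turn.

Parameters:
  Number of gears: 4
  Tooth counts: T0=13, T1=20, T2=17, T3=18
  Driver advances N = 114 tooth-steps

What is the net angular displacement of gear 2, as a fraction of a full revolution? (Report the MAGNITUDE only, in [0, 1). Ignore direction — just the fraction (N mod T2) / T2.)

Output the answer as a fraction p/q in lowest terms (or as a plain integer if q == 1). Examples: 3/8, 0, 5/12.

Answer: 12/17

Derivation:
Chain of 4 gears, tooth counts: [13, 20, 17, 18]
  gear 0: T0=13, direction=positive, advance = 114 mod 13 = 10 teeth = 10/13 turn
  gear 1: T1=20, direction=negative, advance = 114 mod 20 = 14 teeth = 14/20 turn
  gear 2: T2=17, direction=positive, advance = 114 mod 17 = 12 teeth = 12/17 turn
  gear 3: T3=18, direction=negative, advance = 114 mod 18 = 6 teeth = 6/18 turn
Gear 2: 114 mod 17 = 12
Fraction = 12 / 17 = 12/17 (gcd(12,17)=1) = 12/17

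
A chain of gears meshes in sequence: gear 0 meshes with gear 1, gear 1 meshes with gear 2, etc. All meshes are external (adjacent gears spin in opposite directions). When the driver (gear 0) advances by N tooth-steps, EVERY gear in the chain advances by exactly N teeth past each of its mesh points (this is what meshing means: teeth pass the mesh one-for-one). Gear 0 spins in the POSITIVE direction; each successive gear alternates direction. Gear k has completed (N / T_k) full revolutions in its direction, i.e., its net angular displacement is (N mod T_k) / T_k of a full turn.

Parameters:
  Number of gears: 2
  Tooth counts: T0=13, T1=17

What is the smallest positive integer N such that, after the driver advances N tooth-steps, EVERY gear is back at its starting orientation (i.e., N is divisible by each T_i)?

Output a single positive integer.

Answer: 221

Derivation:
Gear k returns to start when N is a multiple of T_k.
All gears at start simultaneously when N is a common multiple of [13, 17]; the smallest such N is lcm(13, 17).
Start: lcm = T0 = 13
Fold in T1=17: gcd(13, 17) = 1; lcm(13, 17) = 13 * 17 / 1 = 221 / 1 = 221
Full cycle length = 221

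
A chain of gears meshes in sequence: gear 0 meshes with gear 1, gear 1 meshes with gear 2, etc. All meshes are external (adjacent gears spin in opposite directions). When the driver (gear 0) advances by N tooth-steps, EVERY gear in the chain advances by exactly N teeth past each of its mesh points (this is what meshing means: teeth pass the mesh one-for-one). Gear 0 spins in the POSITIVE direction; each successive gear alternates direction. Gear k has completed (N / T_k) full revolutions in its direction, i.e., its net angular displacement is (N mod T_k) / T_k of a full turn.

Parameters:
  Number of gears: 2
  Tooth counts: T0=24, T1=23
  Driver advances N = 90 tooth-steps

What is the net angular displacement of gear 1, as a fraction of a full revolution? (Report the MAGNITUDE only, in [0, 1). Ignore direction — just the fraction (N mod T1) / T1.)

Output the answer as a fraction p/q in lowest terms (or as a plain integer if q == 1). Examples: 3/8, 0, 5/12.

Chain of 2 gears, tooth counts: [24, 23]
  gear 0: T0=24, direction=positive, advance = 90 mod 24 = 18 teeth = 18/24 turn
  gear 1: T1=23, direction=negative, advance = 90 mod 23 = 21 teeth = 21/23 turn
Gear 1: 90 mod 23 = 21
Fraction = 21 / 23 = 21/23 (gcd(21,23)=1) = 21/23

Answer: 21/23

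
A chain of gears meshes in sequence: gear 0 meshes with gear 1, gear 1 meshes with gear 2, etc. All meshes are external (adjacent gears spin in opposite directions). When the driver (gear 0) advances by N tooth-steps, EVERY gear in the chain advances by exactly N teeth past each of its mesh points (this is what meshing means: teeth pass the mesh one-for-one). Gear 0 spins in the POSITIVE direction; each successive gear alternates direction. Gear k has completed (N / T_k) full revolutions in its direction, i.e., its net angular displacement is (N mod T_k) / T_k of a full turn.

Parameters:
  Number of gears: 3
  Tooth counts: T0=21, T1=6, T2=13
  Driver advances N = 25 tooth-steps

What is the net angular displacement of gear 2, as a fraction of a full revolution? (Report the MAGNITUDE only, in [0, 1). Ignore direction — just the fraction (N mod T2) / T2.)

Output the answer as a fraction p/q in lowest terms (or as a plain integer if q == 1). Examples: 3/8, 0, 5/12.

Answer: 12/13

Derivation:
Chain of 3 gears, tooth counts: [21, 6, 13]
  gear 0: T0=21, direction=positive, advance = 25 mod 21 = 4 teeth = 4/21 turn
  gear 1: T1=6, direction=negative, advance = 25 mod 6 = 1 teeth = 1/6 turn
  gear 2: T2=13, direction=positive, advance = 25 mod 13 = 12 teeth = 12/13 turn
Gear 2: 25 mod 13 = 12
Fraction = 12 / 13 = 12/13 (gcd(12,13)=1) = 12/13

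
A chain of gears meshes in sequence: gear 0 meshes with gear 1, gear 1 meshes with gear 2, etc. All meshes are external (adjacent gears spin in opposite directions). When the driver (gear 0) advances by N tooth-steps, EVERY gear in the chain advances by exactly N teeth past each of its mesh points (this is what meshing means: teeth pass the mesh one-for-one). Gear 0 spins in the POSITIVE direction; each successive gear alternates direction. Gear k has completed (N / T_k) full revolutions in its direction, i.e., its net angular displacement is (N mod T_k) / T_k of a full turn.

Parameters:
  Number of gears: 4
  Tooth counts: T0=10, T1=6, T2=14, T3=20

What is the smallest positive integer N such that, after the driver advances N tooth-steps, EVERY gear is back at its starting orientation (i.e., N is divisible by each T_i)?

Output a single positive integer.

Gear k returns to start when N is a multiple of T_k.
All gears at start simultaneously when N is a common multiple of [10, 6, 14, 20]; the smallest such N is lcm(10, 6, 14, 20).
Start: lcm = T0 = 10
Fold in T1=6: gcd(10, 6) = 2; lcm(10, 6) = 10 * 6 / 2 = 60 / 2 = 30
Fold in T2=14: gcd(30, 14) = 2; lcm(30, 14) = 30 * 14 / 2 = 420 / 2 = 210
Fold in T3=20: gcd(210, 20) = 10; lcm(210, 20) = 210 * 20 / 10 = 4200 / 10 = 420
Full cycle length = 420

Answer: 420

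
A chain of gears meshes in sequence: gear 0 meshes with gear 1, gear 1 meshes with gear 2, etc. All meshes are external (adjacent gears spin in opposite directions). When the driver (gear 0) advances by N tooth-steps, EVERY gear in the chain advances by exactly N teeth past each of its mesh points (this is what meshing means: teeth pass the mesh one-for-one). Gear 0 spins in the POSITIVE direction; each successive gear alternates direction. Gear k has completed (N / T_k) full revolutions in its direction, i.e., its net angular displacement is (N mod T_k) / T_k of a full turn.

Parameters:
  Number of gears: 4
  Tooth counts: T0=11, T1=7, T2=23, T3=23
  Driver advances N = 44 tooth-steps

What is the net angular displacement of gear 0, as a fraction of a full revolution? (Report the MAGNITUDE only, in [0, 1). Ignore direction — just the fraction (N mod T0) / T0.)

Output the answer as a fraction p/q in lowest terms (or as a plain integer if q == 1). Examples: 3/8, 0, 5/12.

Chain of 4 gears, tooth counts: [11, 7, 23, 23]
  gear 0: T0=11, direction=positive, advance = 44 mod 11 = 0 teeth = 0/11 turn
  gear 1: T1=7, direction=negative, advance = 44 mod 7 = 2 teeth = 2/7 turn
  gear 2: T2=23, direction=positive, advance = 44 mod 23 = 21 teeth = 21/23 turn
  gear 3: T3=23, direction=negative, advance = 44 mod 23 = 21 teeth = 21/23 turn
Gear 0: 44 mod 11 = 0
Fraction = 0 / 11 = 0/1 (gcd(0,11)=11) = 0

Answer: 0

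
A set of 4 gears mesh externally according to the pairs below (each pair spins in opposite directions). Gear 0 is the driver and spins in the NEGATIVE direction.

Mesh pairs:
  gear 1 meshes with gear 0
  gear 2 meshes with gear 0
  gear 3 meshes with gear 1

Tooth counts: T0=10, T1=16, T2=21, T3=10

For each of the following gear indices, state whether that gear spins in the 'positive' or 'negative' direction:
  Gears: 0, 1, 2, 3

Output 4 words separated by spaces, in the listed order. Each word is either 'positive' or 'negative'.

Gear 0 (driver): negative (depth 0)
  gear 1: meshes with gear 0 -> depth 1 -> positive (opposite of gear 0)
  gear 2: meshes with gear 0 -> depth 1 -> positive (opposite of gear 0)
  gear 3: meshes with gear 1 -> depth 2 -> negative (opposite of gear 1)
Queried indices 0, 1, 2, 3 -> negative, positive, positive, negative

Answer: negative positive positive negative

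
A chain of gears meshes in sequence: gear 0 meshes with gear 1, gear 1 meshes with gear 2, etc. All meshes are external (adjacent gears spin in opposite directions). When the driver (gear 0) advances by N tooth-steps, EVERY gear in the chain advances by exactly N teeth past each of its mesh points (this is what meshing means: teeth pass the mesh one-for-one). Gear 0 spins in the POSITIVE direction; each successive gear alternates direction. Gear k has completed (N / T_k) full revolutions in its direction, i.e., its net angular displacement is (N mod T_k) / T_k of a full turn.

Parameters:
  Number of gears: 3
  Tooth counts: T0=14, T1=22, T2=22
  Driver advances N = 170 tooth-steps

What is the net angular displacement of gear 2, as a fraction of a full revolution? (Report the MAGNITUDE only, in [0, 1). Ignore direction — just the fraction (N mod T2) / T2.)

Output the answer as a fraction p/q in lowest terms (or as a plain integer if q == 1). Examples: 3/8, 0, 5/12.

Chain of 3 gears, tooth counts: [14, 22, 22]
  gear 0: T0=14, direction=positive, advance = 170 mod 14 = 2 teeth = 2/14 turn
  gear 1: T1=22, direction=negative, advance = 170 mod 22 = 16 teeth = 16/22 turn
  gear 2: T2=22, direction=positive, advance = 170 mod 22 = 16 teeth = 16/22 turn
Gear 2: 170 mod 22 = 16
Fraction = 16 / 22 = 8/11 (gcd(16,22)=2) = 8/11

Answer: 8/11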